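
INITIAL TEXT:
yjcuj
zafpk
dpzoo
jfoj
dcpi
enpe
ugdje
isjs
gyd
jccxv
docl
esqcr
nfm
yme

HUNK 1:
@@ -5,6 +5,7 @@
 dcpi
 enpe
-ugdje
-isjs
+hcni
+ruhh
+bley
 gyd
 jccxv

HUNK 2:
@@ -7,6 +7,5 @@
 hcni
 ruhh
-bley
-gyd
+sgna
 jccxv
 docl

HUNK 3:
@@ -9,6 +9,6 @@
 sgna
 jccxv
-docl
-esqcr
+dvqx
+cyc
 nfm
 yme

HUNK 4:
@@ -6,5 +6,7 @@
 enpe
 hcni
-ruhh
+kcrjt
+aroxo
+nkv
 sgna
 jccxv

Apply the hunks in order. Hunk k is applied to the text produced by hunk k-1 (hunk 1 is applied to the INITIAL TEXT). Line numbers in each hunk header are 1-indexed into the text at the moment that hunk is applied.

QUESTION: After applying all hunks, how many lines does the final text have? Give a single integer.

Hunk 1: at line 5 remove [ugdje,isjs] add [hcni,ruhh,bley] -> 15 lines: yjcuj zafpk dpzoo jfoj dcpi enpe hcni ruhh bley gyd jccxv docl esqcr nfm yme
Hunk 2: at line 7 remove [bley,gyd] add [sgna] -> 14 lines: yjcuj zafpk dpzoo jfoj dcpi enpe hcni ruhh sgna jccxv docl esqcr nfm yme
Hunk 3: at line 9 remove [docl,esqcr] add [dvqx,cyc] -> 14 lines: yjcuj zafpk dpzoo jfoj dcpi enpe hcni ruhh sgna jccxv dvqx cyc nfm yme
Hunk 4: at line 6 remove [ruhh] add [kcrjt,aroxo,nkv] -> 16 lines: yjcuj zafpk dpzoo jfoj dcpi enpe hcni kcrjt aroxo nkv sgna jccxv dvqx cyc nfm yme
Final line count: 16

Answer: 16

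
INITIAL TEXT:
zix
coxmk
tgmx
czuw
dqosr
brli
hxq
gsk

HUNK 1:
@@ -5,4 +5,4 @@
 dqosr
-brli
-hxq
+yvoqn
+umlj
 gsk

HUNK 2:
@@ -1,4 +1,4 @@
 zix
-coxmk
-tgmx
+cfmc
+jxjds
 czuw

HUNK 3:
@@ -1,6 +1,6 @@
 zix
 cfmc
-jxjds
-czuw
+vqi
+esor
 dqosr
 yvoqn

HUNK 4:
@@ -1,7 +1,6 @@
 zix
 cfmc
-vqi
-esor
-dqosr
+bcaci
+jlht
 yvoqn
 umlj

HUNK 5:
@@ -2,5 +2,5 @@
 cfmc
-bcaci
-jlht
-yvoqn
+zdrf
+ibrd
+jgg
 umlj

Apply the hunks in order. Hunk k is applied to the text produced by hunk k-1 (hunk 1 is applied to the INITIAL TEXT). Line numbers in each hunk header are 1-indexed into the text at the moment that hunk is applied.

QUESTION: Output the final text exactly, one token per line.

Hunk 1: at line 5 remove [brli,hxq] add [yvoqn,umlj] -> 8 lines: zix coxmk tgmx czuw dqosr yvoqn umlj gsk
Hunk 2: at line 1 remove [coxmk,tgmx] add [cfmc,jxjds] -> 8 lines: zix cfmc jxjds czuw dqosr yvoqn umlj gsk
Hunk 3: at line 1 remove [jxjds,czuw] add [vqi,esor] -> 8 lines: zix cfmc vqi esor dqosr yvoqn umlj gsk
Hunk 4: at line 1 remove [vqi,esor,dqosr] add [bcaci,jlht] -> 7 lines: zix cfmc bcaci jlht yvoqn umlj gsk
Hunk 5: at line 2 remove [bcaci,jlht,yvoqn] add [zdrf,ibrd,jgg] -> 7 lines: zix cfmc zdrf ibrd jgg umlj gsk

Answer: zix
cfmc
zdrf
ibrd
jgg
umlj
gsk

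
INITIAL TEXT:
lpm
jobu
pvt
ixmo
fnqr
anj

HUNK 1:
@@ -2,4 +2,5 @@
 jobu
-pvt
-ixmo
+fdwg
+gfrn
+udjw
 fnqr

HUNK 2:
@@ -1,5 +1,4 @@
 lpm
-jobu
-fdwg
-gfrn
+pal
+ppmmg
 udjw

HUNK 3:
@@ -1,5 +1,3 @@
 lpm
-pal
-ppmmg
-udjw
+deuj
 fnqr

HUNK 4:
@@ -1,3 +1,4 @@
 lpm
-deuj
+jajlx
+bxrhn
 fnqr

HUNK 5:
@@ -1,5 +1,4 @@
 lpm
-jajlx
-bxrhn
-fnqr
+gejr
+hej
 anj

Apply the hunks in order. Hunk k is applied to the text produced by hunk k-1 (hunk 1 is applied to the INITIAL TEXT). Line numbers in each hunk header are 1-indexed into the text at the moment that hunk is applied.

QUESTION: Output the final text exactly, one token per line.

Hunk 1: at line 2 remove [pvt,ixmo] add [fdwg,gfrn,udjw] -> 7 lines: lpm jobu fdwg gfrn udjw fnqr anj
Hunk 2: at line 1 remove [jobu,fdwg,gfrn] add [pal,ppmmg] -> 6 lines: lpm pal ppmmg udjw fnqr anj
Hunk 3: at line 1 remove [pal,ppmmg,udjw] add [deuj] -> 4 lines: lpm deuj fnqr anj
Hunk 4: at line 1 remove [deuj] add [jajlx,bxrhn] -> 5 lines: lpm jajlx bxrhn fnqr anj
Hunk 5: at line 1 remove [jajlx,bxrhn,fnqr] add [gejr,hej] -> 4 lines: lpm gejr hej anj

Answer: lpm
gejr
hej
anj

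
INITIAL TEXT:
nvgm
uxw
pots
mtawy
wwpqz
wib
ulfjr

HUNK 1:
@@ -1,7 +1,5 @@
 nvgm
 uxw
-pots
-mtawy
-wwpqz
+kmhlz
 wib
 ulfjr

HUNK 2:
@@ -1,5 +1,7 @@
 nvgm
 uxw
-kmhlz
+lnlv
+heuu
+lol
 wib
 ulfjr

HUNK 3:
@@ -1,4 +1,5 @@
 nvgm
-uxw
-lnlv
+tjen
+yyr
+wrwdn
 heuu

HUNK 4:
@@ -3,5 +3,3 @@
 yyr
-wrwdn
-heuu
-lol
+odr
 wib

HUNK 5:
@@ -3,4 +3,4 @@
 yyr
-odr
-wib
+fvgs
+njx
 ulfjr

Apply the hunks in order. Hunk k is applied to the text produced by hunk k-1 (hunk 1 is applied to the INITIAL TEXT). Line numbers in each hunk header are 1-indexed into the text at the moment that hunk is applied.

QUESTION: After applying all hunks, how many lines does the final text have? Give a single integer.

Answer: 6

Derivation:
Hunk 1: at line 1 remove [pots,mtawy,wwpqz] add [kmhlz] -> 5 lines: nvgm uxw kmhlz wib ulfjr
Hunk 2: at line 1 remove [kmhlz] add [lnlv,heuu,lol] -> 7 lines: nvgm uxw lnlv heuu lol wib ulfjr
Hunk 3: at line 1 remove [uxw,lnlv] add [tjen,yyr,wrwdn] -> 8 lines: nvgm tjen yyr wrwdn heuu lol wib ulfjr
Hunk 4: at line 3 remove [wrwdn,heuu,lol] add [odr] -> 6 lines: nvgm tjen yyr odr wib ulfjr
Hunk 5: at line 3 remove [odr,wib] add [fvgs,njx] -> 6 lines: nvgm tjen yyr fvgs njx ulfjr
Final line count: 6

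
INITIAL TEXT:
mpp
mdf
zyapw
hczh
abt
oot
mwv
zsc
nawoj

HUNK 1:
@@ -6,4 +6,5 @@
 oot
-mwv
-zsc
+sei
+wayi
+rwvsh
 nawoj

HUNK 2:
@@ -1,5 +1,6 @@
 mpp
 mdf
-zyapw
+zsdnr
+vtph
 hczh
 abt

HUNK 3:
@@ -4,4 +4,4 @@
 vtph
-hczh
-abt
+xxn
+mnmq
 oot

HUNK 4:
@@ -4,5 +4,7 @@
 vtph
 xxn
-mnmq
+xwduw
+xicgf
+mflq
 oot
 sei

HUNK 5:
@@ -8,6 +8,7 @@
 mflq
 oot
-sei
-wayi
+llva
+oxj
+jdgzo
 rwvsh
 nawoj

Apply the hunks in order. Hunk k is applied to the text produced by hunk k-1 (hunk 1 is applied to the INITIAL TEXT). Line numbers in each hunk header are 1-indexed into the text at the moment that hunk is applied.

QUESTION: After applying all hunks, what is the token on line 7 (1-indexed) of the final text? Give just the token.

Answer: xicgf

Derivation:
Hunk 1: at line 6 remove [mwv,zsc] add [sei,wayi,rwvsh] -> 10 lines: mpp mdf zyapw hczh abt oot sei wayi rwvsh nawoj
Hunk 2: at line 1 remove [zyapw] add [zsdnr,vtph] -> 11 lines: mpp mdf zsdnr vtph hczh abt oot sei wayi rwvsh nawoj
Hunk 3: at line 4 remove [hczh,abt] add [xxn,mnmq] -> 11 lines: mpp mdf zsdnr vtph xxn mnmq oot sei wayi rwvsh nawoj
Hunk 4: at line 4 remove [mnmq] add [xwduw,xicgf,mflq] -> 13 lines: mpp mdf zsdnr vtph xxn xwduw xicgf mflq oot sei wayi rwvsh nawoj
Hunk 5: at line 8 remove [sei,wayi] add [llva,oxj,jdgzo] -> 14 lines: mpp mdf zsdnr vtph xxn xwduw xicgf mflq oot llva oxj jdgzo rwvsh nawoj
Final line 7: xicgf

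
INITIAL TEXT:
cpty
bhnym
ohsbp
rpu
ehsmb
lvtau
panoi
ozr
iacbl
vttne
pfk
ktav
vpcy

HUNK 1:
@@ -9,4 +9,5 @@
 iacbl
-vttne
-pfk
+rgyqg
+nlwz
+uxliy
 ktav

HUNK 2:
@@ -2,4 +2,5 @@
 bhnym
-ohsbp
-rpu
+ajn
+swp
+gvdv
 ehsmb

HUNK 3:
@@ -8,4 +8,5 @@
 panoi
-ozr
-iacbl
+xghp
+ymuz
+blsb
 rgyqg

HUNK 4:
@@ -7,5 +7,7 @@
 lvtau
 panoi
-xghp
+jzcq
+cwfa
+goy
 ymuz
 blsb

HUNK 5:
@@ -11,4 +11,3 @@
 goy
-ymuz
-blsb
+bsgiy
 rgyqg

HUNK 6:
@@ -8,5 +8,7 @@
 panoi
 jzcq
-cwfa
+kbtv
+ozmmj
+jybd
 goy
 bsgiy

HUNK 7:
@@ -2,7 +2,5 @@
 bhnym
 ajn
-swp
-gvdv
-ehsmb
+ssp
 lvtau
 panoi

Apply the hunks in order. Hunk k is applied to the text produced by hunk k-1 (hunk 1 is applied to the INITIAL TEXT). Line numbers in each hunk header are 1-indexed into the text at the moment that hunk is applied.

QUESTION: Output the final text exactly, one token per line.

Hunk 1: at line 9 remove [vttne,pfk] add [rgyqg,nlwz,uxliy] -> 14 lines: cpty bhnym ohsbp rpu ehsmb lvtau panoi ozr iacbl rgyqg nlwz uxliy ktav vpcy
Hunk 2: at line 2 remove [ohsbp,rpu] add [ajn,swp,gvdv] -> 15 lines: cpty bhnym ajn swp gvdv ehsmb lvtau panoi ozr iacbl rgyqg nlwz uxliy ktav vpcy
Hunk 3: at line 8 remove [ozr,iacbl] add [xghp,ymuz,blsb] -> 16 lines: cpty bhnym ajn swp gvdv ehsmb lvtau panoi xghp ymuz blsb rgyqg nlwz uxliy ktav vpcy
Hunk 4: at line 7 remove [xghp] add [jzcq,cwfa,goy] -> 18 lines: cpty bhnym ajn swp gvdv ehsmb lvtau panoi jzcq cwfa goy ymuz blsb rgyqg nlwz uxliy ktav vpcy
Hunk 5: at line 11 remove [ymuz,blsb] add [bsgiy] -> 17 lines: cpty bhnym ajn swp gvdv ehsmb lvtau panoi jzcq cwfa goy bsgiy rgyqg nlwz uxliy ktav vpcy
Hunk 6: at line 8 remove [cwfa] add [kbtv,ozmmj,jybd] -> 19 lines: cpty bhnym ajn swp gvdv ehsmb lvtau panoi jzcq kbtv ozmmj jybd goy bsgiy rgyqg nlwz uxliy ktav vpcy
Hunk 7: at line 2 remove [swp,gvdv,ehsmb] add [ssp] -> 17 lines: cpty bhnym ajn ssp lvtau panoi jzcq kbtv ozmmj jybd goy bsgiy rgyqg nlwz uxliy ktav vpcy

Answer: cpty
bhnym
ajn
ssp
lvtau
panoi
jzcq
kbtv
ozmmj
jybd
goy
bsgiy
rgyqg
nlwz
uxliy
ktav
vpcy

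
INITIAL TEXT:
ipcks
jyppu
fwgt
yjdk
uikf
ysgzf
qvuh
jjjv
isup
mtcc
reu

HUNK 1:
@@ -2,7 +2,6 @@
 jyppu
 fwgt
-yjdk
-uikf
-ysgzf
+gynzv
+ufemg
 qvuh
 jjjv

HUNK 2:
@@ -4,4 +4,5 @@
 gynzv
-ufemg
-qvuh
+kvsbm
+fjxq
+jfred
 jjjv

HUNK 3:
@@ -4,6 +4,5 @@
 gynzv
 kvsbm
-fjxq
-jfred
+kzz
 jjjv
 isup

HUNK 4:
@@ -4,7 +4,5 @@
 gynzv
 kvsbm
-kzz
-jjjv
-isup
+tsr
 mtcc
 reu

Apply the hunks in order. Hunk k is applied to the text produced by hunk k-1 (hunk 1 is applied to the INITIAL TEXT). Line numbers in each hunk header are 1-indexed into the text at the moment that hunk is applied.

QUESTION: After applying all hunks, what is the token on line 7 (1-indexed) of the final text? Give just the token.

Hunk 1: at line 2 remove [yjdk,uikf,ysgzf] add [gynzv,ufemg] -> 10 lines: ipcks jyppu fwgt gynzv ufemg qvuh jjjv isup mtcc reu
Hunk 2: at line 4 remove [ufemg,qvuh] add [kvsbm,fjxq,jfred] -> 11 lines: ipcks jyppu fwgt gynzv kvsbm fjxq jfred jjjv isup mtcc reu
Hunk 3: at line 4 remove [fjxq,jfred] add [kzz] -> 10 lines: ipcks jyppu fwgt gynzv kvsbm kzz jjjv isup mtcc reu
Hunk 4: at line 4 remove [kzz,jjjv,isup] add [tsr] -> 8 lines: ipcks jyppu fwgt gynzv kvsbm tsr mtcc reu
Final line 7: mtcc

Answer: mtcc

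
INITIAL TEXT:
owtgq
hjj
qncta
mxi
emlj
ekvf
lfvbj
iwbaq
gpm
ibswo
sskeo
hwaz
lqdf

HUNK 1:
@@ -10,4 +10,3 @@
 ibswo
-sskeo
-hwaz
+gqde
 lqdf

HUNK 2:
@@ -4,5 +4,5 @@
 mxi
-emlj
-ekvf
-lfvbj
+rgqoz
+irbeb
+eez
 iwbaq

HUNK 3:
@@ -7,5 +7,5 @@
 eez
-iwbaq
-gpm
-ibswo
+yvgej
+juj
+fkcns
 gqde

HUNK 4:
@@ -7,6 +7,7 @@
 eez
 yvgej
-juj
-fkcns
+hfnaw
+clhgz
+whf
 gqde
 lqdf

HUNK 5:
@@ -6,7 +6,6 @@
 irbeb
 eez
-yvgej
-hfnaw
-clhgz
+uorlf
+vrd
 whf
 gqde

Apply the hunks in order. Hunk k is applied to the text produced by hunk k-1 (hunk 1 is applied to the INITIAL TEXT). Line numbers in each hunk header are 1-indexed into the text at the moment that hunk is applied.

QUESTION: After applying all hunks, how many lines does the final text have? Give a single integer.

Answer: 12

Derivation:
Hunk 1: at line 10 remove [sskeo,hwaz] add [gqde] -> 12 lines: owtgq hjj qncta mxi emlj ekvf lfvbj iwbaq gpm ibswo gqde lqdf
Hunk 2: at line 4 remove [emlj,ekvf,lfvbj] add [rgqoz,irbeb,eez] -> 12 lines: owtgq hjj qncta mxi rgqoz irbeb eez iwbaq gpm ibswo gqde lqdf
Hunk 3: at line 7 remove [iwbaq,gpm,ibswo] add [yvgej,juj,fkcns] -> 12 lines: owtgq hjj qncta mxi rgqoz irbeb eez yvgej juj fkcns gqde lqdf
Hunk 4: at line 7 remove [juj,fkcns] add [hfnaw,clhgz,whf] -> 13 lines: owtgq hjj qncta mxi rgqoz irbeb eez yvgej hfnaw clhgz whf gqde lqdf
Hunk 5: at line 6 remove [yvgej,hfnaw,clhgz] add [uorlf,vrd] -> 12 lines: owtgq hjj qncta mxi rgqoz irbeb eez uorlf vrd whf gqde lqdf
Final line count: 12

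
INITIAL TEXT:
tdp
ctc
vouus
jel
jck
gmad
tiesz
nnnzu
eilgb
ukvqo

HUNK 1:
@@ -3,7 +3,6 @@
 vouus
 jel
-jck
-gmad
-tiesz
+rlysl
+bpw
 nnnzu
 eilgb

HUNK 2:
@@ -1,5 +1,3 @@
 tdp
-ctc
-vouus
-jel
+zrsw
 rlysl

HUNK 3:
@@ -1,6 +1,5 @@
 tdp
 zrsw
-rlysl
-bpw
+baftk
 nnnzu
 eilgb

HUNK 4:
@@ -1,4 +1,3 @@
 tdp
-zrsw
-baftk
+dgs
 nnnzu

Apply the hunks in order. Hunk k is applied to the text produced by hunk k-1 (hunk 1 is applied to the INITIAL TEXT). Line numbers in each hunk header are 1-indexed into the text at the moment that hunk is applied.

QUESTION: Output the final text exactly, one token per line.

Hunk 1: at line 3 remove [jck,gmad,tiesz] add [rlysl,bpw] -> 9 lines: tdp ctc vouus jel rlysl bpw nnnzu eilgb ukvqo
Hunk 2: at line 1 remove [ctc,vouus,jel] add [zrsw] -> 7 lines: tdp zrsw rlysl bpw nnnzu eilgb ukvqo
Hunk 3: at line 1 remove [rlysl,bpw] add [baftk] -> 6 lines: tdp zrsw baftk nnnzu eilgb ukvqo
Hunk 4: at line 1 remove [zrsw,baftk] add [dgs] -> 5 lines: tdp dgs nnnzu eilgb ukvqo

Answer: tdp
dgs
nnnzu
eilgb
ukvqo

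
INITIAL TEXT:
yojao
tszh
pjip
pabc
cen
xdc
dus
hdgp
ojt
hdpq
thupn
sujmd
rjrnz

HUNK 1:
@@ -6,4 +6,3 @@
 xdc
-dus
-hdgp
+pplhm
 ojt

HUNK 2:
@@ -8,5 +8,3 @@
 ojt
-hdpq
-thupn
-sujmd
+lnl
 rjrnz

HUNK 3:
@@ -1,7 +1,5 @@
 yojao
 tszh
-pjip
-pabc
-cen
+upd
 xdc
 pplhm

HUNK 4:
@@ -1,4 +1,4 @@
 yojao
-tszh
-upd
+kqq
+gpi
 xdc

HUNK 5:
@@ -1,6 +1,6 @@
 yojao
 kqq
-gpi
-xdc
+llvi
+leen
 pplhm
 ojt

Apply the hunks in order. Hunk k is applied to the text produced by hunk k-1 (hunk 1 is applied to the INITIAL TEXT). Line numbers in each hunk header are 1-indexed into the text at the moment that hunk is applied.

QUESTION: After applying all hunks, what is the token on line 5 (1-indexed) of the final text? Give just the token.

Answer: pplhm

Derivation:
Hunk 1: at line 6 remove [dus,hdgp] add [pplhm] -> 12 lines: yojao tszh pjip pabc cen xdc pplhm ojt hdpq thupn sujmd rjrnz
Hunk 2: at line 8 remove [hdpq,thupn,sujmd] add [lnl] -> 10 lines: yojao tszh pjip pabc cen xdc pplhm ojt lnl rjrnz
Hunk 3: at line 1 remove [pjip,pabc,cen] add [upd] -> 8 lines: yojao tszh upd xdc pplhm ojt lnl rjrnz
Hunk 4: at line 1 remove [tszh,upd] add [kqq,gpi] -> 8 lines: yojao kqq gpi xdc pplhm ojt lnl rjrnz
Hunk 5: at line 1 remove [gpi,xdc] add [llvi,leen] -> 8 lines: yojao kqq llvi leen pplhm ojt lnl rjrnz
Final line 5: pplhm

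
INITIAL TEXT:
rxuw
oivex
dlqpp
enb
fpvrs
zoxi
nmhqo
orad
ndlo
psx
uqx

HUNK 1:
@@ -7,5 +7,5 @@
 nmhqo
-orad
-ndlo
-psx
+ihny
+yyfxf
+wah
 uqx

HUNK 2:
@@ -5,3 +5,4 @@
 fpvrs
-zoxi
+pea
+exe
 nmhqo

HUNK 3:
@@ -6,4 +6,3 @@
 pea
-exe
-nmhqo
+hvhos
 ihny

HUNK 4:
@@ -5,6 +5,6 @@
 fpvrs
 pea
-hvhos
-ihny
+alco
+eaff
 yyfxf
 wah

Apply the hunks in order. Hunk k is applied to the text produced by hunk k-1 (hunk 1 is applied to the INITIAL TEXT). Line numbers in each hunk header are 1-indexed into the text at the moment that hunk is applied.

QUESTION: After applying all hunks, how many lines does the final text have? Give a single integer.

Answer: 11

Derivation:
Hunk 1: at line 7 remove [orad,ndlo,psx] add [ihny,yyfxf,wah] -> 11 lines: rxuw oivex dlqpp enb fpvrs zoxi nmhqo ihny yyfxf wah uqx
Hunk 2: at line 5 remove [zoxi] add [pea,exe] -> 12 lines: rxuw oivex dlqpp enb fpvrs pea exe nmhqo ihny yyfxf wah uqx
Hunk 3: at line 6 remove [exe,nmhqo] add [hvhos] -> 11 lines: rxuw oivex dlqpp enb fpvrs pea hvhos ihny yyfxf wah uqx
Hunk 4: at line 5 remove [hvhos,ihny] add [alco,eaff] -> 11 lines: rxuw oivex dlqpp enb fpvrs pea alco eaff yyfxf wah uqx
Final line count: 11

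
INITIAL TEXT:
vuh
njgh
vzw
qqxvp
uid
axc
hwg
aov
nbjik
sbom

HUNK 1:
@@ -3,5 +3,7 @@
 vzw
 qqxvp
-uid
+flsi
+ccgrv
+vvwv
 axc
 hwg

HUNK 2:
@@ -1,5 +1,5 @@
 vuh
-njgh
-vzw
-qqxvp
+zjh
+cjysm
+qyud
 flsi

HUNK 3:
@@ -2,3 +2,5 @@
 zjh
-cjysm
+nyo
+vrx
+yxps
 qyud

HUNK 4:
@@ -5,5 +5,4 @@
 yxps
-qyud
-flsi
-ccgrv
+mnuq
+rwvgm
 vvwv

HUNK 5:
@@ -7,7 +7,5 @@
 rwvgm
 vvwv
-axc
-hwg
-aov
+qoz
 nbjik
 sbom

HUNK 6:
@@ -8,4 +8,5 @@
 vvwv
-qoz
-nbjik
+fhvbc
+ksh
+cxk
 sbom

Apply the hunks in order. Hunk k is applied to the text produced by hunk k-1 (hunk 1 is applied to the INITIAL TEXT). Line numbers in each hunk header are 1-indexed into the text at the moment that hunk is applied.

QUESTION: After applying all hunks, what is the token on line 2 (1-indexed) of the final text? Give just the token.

Hunk 1: at line 3 remove [uid] add [flsi,ccgrv,vvwv] -> 12 lines: vuh njgh vzw qqxvp flsi ccgrv vvwv axc hwg aov nbjik sbom
Hunk 2: at line 1 remove [njgh,vzw,qqxvp] add [zjh,cjysm,qyud] -> 12 lines: vuh zjh cjysm qyud flsi ccgrv vvwv axc hwg aov nbjik sbom
Hunk 3: at line 2 remove [cjysm] add [nyo,vrx,yxps] -> 14 lines: vuh zjh nyo vrx yxps qyud flsi ccgrv vvwv axc hwg aov nbjik sbom
Hunk 4: at line 5 remove [qyud,flsi,ccgrv] add [mnuq,rwvgm] -> 13 lines: vuh zjh nyo vrx yxps mnuq rwvgm vvwv axc hwg aov nbjik sbom
Hunk 5: at line 7 remove [axc,hwg,aov] add [qoz] -> 11 lines: vuh zjh nyo vrx yxps mnuq rwvgm vvwv qoz nbjik sbom
Hunk 6: at line 8 remove [qoz,nbjik] add [fhvbc,ksh,cxk] -> 12 lines: vuh zjh nyo vrx yxps mnuq rwvgm vvwv fhvbc ksh cxk sbom
Final line 2: zjh

Answer: zjh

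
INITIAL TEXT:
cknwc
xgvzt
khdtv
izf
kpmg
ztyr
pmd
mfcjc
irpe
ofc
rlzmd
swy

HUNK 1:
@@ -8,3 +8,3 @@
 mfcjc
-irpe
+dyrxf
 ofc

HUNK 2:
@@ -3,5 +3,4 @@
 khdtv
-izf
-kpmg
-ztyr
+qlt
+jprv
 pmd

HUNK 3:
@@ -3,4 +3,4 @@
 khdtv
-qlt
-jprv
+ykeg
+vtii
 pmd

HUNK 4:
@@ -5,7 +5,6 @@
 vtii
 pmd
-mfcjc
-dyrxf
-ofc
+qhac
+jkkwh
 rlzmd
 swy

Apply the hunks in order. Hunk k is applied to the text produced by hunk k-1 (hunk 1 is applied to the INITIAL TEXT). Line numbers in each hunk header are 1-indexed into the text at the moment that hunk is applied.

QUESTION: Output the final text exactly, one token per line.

Hunk 1: at line 8 remove [irpe] add [dyrxf] -> 12 lines: cknwc xgvzt khdtv izf kpmg ztyr pmd mfcjc dyrxf ofc rlzmd swy
Hunk 2: at line 3 remove [izf,kpmg,ztyr] add [qlt,jprv] -> 11 lines: cknwc xgvzt khdtv qlt jprv pmd mfcjc dyrxf ofc rlzmd swy
Hunk 3: at line 3 remove [qlt,jprv] add [ykeg,vtii] -> 11 lines: cknwc xgvzt khdtv ykeg vtii pmd mfcjc dyrxf ofc rlzmd swy
Hunk 4: at line 5 remove [mfcjc,dyrxf,ofc] add [qhac,jkkwh] -> 10 lines: cknwc xgvzt khdtv ykeg vtii pmd qhac jkkwh rlzmd swy

Answer: cknwc
xgvzt
khdtv
ykeg
vtii
pmd
qhac
jkkwh
rlzmd
swy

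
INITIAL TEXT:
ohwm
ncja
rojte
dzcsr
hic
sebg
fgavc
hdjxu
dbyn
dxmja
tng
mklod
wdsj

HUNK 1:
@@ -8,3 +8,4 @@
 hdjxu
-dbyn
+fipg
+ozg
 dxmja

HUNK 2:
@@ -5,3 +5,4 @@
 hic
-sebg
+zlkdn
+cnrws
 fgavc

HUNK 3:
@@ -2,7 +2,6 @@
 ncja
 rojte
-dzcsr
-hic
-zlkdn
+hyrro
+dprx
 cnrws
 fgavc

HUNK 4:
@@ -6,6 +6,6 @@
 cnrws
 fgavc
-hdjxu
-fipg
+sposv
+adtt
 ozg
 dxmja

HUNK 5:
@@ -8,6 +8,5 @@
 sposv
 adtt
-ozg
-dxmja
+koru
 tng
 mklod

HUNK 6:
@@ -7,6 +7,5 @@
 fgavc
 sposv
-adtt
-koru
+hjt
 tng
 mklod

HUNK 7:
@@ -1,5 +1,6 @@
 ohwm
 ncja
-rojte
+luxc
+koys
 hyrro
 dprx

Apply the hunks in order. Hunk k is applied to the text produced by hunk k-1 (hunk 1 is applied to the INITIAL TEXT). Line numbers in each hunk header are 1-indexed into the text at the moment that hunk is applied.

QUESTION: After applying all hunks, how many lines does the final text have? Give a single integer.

Hunk 1: at line 8 remove [dbyn] add [fipg,ozg] -> 14 lines: ohwm ncja rojte dzcsr hic sebg fgavc hdjxu fipg ozg dxmja tng mklod wdsj
Hunk 2: at line 5 remove [sebg] add [zlkdn,cnrws] -> 15 lines: ohwm ncja rojte dzcsr hic zlkdn cnrws fgavc hdjxu fipg ozg dxmja tng mklod wdsj
Hunk 3: at line 2 remove [dzcsr,hic,zlkdn] add [hyrro,dprx] -> 14 lines: ohwm ncja rojte hyrro dprx cnrws fgavc hdjxu fipg ozg dxmja tng mklod wdsj
Hunk 4: at line 6 remove [hdjxu,fipg] add [sposv,adtt] -> 14 lines: ohwm ncja rojte hyrro dprx cnrws fgavc sposv adtt ozg dxmja tng mklod wdsj
Hunk 5: at line 8 remove [ozg,dxmja] add [koru] -> 13 lines: ohwm ncja rojte hyrro dprx cnrws fgavc sposv adtt koru tng mklod wdsj
Hunk 6: at line 7 remove [adtt,koru] add [hjt] -> 12 lines: ohwm ncja rojte hyrro dprx cnrws fgavc sposv hjt tng mklod wdsj
Hunk 7: at line 1 remove [rojte] add [luxc,koys] -> 13 lines: ohwm ncja luxc koys hyrro dprx cnrws fgavc sposv hjt tng mklod wdsj
Final line count: 13

Answer: 13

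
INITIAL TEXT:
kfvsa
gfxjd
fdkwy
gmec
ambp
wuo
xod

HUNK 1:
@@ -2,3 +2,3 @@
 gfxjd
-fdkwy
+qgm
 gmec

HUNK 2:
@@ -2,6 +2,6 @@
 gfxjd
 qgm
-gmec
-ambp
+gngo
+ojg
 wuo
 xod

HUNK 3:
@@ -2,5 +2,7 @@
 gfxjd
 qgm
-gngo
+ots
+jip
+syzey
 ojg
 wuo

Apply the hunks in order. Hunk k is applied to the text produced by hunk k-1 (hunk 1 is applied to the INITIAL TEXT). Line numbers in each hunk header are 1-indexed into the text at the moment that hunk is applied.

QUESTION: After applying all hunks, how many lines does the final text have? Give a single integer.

Answer: 9

Derivation:
Hunk 1: at line 2 remove [fdkwy] add [qgm] -> 7 lines: kfvsa gfxjd qgm gmec ambp wuo xod
Hunk 2: at line 2 remove [gmec,ambp] add [gngo,ojg] -> 7 lines: kfvsa gfxjd qgm gngo ojg wuo xod
Hunk 3: at line 2 remove [gngo] add [ots,jip,syzey] -> 9 lines: kfvsa gfxjd qgm ots jip syzey ojg wuo xod
Final line count: 9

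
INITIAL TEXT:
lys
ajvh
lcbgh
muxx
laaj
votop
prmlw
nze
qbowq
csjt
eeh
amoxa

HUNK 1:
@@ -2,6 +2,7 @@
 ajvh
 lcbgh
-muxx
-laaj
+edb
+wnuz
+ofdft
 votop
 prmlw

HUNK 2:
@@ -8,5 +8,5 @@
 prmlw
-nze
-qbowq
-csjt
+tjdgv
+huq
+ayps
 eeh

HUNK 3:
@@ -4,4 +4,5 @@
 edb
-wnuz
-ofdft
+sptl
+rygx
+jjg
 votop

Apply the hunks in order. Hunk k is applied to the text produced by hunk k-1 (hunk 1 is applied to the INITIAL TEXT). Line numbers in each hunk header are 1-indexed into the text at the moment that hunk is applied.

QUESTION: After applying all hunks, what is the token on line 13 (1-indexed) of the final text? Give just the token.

Answer: eeh

Derivation:
Hunk 1: at line 2 remove [muxx,laaj] add [edb,wnuz,ofdft] -> 13 lines: lys ajvh lcbgh edb wnuz ofdft votop prmlw nze qbowq csjt eeh amoxa
Hunk 2: at line 8 remove [nze,qbowq,csjt] add [tjdgv,huq,ayps] -> 13 lines: lys ajvh lcbgh edb wnuz ofdft votop prmlw tjdgv huq ayps eeh amoxa
Hunk 3: at line 4 remove [wnuz,ofdft] add [sptl,rygx,jjg] -> 14 lines: lys ajvh lcbgh edb sptl rygx jjg votop prmlw tjdgv huq ayps eeh amoxa
Final line 13: eeh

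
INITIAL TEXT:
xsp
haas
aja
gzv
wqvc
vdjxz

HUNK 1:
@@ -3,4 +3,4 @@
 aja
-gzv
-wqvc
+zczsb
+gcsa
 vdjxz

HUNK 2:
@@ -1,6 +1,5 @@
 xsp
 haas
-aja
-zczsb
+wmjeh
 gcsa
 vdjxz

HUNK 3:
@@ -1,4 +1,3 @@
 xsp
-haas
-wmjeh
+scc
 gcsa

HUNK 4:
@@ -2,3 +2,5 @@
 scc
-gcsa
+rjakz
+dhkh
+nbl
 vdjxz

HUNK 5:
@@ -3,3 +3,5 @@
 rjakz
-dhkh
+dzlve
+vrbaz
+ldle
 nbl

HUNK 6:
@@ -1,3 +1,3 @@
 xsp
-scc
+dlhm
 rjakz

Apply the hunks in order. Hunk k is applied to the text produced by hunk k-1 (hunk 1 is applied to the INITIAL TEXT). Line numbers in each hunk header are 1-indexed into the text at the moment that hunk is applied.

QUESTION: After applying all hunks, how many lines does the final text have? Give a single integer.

Hunk 1: at line 3 remove [gzv,wqvc] add [zczsb,gcsa] -> 6 lines: xsp haas aja zczsb gcsa vdjxz
Hunk 2: at line 1 remove [aja,zczsb] add [wmjeh] -> 5 lines: xsp haas wmjeh gcsa vdjxz
Hunk 3: at line 1 remove [haas,wmjeh] add [scc] -> 4 lines: xsp scc gcsa vdjxz
Hunk 4: at line 2 remove [gcsa] add [rjakz,dhkh,nbl] -> 6 lines: xsp scc rjakz dhkh nbl vdjxz
Hunk 5: at line 3 remove [dhkh] add [dzlve,vrbaz,ldle] -> 8 lines: xsp scc rjakz dzlve vrbaz ldle nbl vdjxz
Hunk 6: at line 1 remove [scc] add [dlhm] -> 8 lines: xsp dlhm rjakz dzlve vrbaz ldle nbl vdjxz
Final line count: 8

Answer: 8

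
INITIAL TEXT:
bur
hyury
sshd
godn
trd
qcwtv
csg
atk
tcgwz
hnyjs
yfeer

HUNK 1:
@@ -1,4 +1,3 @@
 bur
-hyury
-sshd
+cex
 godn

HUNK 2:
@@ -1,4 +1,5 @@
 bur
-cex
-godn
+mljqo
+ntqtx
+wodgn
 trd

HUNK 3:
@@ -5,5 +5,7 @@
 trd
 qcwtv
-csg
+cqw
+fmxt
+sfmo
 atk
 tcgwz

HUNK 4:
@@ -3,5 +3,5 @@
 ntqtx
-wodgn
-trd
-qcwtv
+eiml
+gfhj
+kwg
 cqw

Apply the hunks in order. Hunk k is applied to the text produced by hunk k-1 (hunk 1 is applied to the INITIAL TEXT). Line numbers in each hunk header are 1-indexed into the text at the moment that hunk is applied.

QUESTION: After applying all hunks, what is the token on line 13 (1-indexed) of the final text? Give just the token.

Answer: yfeer

Derivation:
Hunk 1: at line 1 remove [hyury,sshd] add [cex] -> 10 lines: bur cex godn trd qcwtv csg atk tcgwz hnyjs yfeer
Hunk 2: at line 1 remove [cex,godn] add [mljqo,ntqtx,wodgn] -> 11 lines: bur mljqo ntqtx wodgn trd qcwtv csg atk tcgwz hnyjs yfeer
Hunk 3: at line 5 remove [csg] add [cqw,fmxt,sfmo] -> 13 lines: bur mljqo ntqtx wodgn trd qcwtv cqw fmxt sfmo atk tcgwz hnyjs yfeer
Hunk 4: at line 3 remove [wodgn,trd,qcwtv] add [eiml,gfhj,kwg] -> 13 lines: bur mljqo ntqtx eiml gfhj kwg cqw fmxt sfmo atk tcgwz hnyjs yfeer
Final line 13: yfeer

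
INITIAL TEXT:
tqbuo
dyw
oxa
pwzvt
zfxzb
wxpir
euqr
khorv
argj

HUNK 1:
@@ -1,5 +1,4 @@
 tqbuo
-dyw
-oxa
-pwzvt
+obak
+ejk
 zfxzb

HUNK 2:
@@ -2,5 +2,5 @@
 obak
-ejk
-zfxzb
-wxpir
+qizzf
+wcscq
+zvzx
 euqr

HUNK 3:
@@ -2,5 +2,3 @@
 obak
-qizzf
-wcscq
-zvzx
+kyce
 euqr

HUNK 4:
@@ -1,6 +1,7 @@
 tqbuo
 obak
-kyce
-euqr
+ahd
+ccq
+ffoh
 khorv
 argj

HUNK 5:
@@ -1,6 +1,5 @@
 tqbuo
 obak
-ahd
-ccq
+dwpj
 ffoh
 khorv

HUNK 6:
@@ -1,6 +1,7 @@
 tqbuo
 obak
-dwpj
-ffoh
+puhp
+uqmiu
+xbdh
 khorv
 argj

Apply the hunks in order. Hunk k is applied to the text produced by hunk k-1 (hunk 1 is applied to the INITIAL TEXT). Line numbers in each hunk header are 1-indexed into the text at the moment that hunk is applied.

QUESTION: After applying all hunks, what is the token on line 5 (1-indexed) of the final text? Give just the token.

Answer: xbdh

Derivation:
Hunk 1: at line 1 remove [dyw,oxa,pwzvt] add [obak,ejk] -> 8 lines: tqbuo obak ejk zfxzb wxpir euqr khorv argj
Hunk 2: at line 2 remove [ejk,zfxzb,wxpir] add [qizzf,wcscq,zvzx] -> 8 lines: tqbuo obak qizzf wcscq zvzx euqr khorv argj
Hunk 3: at line 2 remove [qizzf,wcscq,zvzx] add [kyce] -> 6 lines: tqbuo obak kyce euqr khorv argj
Hunk 4: at line 1 remove [kyce,euqr] add [ahd,ccq,ffoh] -> 7 lines: tqbuo obak ahd ccq ffoh khorv argj
Hunk 5: at line 1 remove [ahd,ccq] add [dwpj] -> 6 lines: tqbuo obak dwpj ffoh khorv argj
Hunk 6: at line 1 remove [dwpj,ffoh] add [puhp,uqmiu,xbdh] -> 7 lines: tqbuo obak puhp uqmiu xbdh khorv argj
Final line 5: xbdh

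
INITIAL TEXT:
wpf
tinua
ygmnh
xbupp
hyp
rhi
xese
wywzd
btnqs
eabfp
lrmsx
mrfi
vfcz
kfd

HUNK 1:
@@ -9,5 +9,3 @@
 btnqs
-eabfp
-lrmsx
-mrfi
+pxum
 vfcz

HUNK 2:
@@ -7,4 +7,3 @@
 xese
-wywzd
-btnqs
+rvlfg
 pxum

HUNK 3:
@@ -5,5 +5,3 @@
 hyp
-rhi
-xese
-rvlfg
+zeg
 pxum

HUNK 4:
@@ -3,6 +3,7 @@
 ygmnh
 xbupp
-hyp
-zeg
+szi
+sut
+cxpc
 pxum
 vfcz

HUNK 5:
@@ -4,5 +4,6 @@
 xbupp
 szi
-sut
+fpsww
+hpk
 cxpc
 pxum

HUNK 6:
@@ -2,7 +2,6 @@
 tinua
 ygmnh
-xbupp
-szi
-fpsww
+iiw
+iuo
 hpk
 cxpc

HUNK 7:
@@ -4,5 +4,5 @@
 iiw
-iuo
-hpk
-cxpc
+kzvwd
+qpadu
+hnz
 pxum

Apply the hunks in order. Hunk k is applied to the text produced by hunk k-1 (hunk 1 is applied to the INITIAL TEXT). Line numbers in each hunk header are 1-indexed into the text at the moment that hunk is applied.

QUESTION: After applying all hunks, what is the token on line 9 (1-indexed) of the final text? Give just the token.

Hunk 1: at line 9 remove [eabfp,lrmsx,mrfi] add [pxum] -> 12 lines: wpf tinua ygmnh xbupp hyp rhi xese wywzd btnqs pxum vfcz kfd
Hunk 2: at line 7 remove [wywzd,btnqs] add [rvlfg] -> 11 lines: wpf tinua ygmnh xbupp hyp rhi xese rvlfg pxum vfcz kfd
Hunk 3: at line 5 remove [rhi,xese,rvlfg] add [zeg] -> 9 lines: wpf tinua ygmnh xbupp hyp zeg pxum vfcz kfd
Hunk 4: at line 3 remove [hyp,zeg] add [szi,sut,cxpc] -> 10 lines: wpf tinua ygmnh xbupp szi sut cxpc pxum vfcz kfd
Hunk 5: at line 4 remove [sut] add [fpsww,hpk] -> 11 lines: wpf tinua ygmnh xbupp szi fpsww hpk cxpc pxum vfcz kfd
Hunk 6: at line 2 remove [xbupp,szi,fpsww] add [iiw,iuo] -> 10 lines: wpf tinua ygmnh iiw iuo hpk cxpc pxum vfcz kfd
Hunk 7: at line 4 remove [iuo,hpk,cxpc] add [kzvwd,qpadu,hnz] -> 10 lines: wpf tinua ygmnh iiw kzvwd qpadu hnz pxum vfcz kfd
Final line 9: vfcz

Answer: vfcz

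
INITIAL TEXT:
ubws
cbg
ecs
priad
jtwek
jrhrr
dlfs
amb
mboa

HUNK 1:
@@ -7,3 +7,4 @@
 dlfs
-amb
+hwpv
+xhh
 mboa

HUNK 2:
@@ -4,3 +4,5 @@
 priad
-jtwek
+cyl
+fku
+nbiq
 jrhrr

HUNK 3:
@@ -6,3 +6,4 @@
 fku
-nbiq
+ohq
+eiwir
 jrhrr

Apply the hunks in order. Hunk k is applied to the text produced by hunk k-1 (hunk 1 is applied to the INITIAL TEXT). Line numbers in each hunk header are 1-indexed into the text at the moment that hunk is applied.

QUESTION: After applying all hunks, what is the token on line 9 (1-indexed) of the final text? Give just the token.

Answer: jrhrr

Derivation:
Hunk 1: at line 7 remove [amb] add [hwpv,xhh] -> 10 lines: ubws cbg ecs priad jtwek jrhrr dlfs hwpv xhh mboa
Hunk 2: at line 4 remove [jtwek] add [cyl,fku,nbiq] -> 12 lines: ubws cbg ecs priad cyl fku nbiq jrhrr dlfs hwpv xhh mboa
Hunk 3: at line 6 remove [nbiq] add [ohq,eiwir] -> 13 lines: ubws cbg ecs priad cyl fku ohq eiwir jrhrr dlfs hwpv xhh mboa
Final line 9: jrhrr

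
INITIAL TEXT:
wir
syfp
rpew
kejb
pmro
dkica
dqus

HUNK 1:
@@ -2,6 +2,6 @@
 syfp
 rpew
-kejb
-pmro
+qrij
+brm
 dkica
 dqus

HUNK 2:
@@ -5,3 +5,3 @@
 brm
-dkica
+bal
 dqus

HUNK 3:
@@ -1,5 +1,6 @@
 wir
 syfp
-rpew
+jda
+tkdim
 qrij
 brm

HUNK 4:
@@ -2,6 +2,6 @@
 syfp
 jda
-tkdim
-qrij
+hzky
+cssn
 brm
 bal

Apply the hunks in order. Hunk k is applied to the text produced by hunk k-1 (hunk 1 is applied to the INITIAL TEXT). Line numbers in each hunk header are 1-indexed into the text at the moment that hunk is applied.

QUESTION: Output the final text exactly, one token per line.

Answer: wir
syfp
jda
hzky
cssn
brm
bal
dqus

Derivation:
Hunk 1: at line 2 remove [kejb,pmro] add [qrij,brm] -> 7 lines: wir syfp rpew qrij brm dkica dqus
Hunk 2: at line 5 remove [dkica] add [bal] -> 7 lines: wir syfp rpew qrij brm bal dqus
Hunk 3: at line 1 remove [rpew] add [jda,tkdim] -> 8 lines: wir syfp jda tkdim qrij brm bal dqus
Hunk 4: at line 2 remove [tkdim,qrij] add [hzky,cssn] -> 8 lines: wir syfp jda hzky cssn brm bal dqus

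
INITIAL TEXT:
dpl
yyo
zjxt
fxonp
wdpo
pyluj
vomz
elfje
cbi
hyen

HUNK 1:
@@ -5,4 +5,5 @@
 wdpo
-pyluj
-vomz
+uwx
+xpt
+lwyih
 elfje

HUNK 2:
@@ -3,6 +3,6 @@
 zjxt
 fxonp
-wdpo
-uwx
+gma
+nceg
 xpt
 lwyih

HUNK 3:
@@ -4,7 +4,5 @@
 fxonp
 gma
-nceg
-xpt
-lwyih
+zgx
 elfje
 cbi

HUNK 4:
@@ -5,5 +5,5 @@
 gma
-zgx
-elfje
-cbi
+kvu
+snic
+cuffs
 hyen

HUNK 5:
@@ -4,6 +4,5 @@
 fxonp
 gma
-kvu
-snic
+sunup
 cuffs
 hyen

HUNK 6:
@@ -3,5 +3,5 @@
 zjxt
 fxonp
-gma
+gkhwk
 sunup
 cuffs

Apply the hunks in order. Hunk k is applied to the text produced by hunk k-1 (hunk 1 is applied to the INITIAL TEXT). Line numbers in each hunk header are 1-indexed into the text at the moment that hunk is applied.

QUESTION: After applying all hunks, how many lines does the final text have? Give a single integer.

Answer: 8

Derivation:
Hunk 1: at line 5 remove [pyluj,vomz] add [uwx,xpt,lwyih] -> 11 lines: dpl yyo zjxt fxonp wdpo uwx xpt lwyih elfje cbi hyen
Hunk 2: at line 3 remove [wdpo,uwx] add [gma,nceg] -> 11 lines: dpl yyo zjxt fxonp gma nceg xpt lwyih elfje cbi hyen
Hunk 3: at line 4 remove [nceg,xpt,lwyih] add [zgx] -> 9 lines: dpl yyo zjxt fxonp gma zgx elfje cbi hyen
Hunk 4: at line 5 remove [zgx,elfje,cbi] add [kvu,snic,cuffs] -> 9 lines: dpl yyo zjxt fxonp gma kvu snic cuffs hyen
Hunk 5: at line 4 remove [kvu,snic] add [sunup] -> 8 lines: dpl yyo zjxt fxonp gma sunup cuffs hyen
Hunk 6: at line 3 remove [gma] add [gkhwk] -> 8 lines: dpl yyo zjxt fxonp gkhwk sunup cuffs hyen
Final line count: 8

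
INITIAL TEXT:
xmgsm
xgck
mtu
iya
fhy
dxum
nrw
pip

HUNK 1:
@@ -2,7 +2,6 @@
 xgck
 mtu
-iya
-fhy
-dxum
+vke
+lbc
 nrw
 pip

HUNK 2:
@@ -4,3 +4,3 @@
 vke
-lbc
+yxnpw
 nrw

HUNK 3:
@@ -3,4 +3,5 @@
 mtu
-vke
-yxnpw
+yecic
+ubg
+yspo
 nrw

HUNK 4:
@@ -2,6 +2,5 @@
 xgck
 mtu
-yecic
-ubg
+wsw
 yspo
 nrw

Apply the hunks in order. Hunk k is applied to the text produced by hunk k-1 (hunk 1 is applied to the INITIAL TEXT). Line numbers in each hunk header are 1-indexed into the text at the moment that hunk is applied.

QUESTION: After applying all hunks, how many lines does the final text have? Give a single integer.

Answer: 7

Derivation:
Hunk 1: at line 2 remove [iya,fhy,dxum] add [vke,lbc] -> 7 lines: xmgsm xgck mtu vke lbc nrw pip
Hunk 2: at line 4 remove [lbc] add [yxnpw] -> 7 lines: xmgsm xgck mtu vke yxnpw nrw pip
Hunk 3: at line 3 remove [vke,yxnpw] add [yecic,ubg,yspo] -> 8 lines: xmgsm xgck mtu yecic ubg yspo nrw pip
Hunk 4: at line 2 remove [yecic,ubg] add [wsw] -> 7 lines: xmgsm xgck mtu wsw yspo nrw pip
Final line count: 7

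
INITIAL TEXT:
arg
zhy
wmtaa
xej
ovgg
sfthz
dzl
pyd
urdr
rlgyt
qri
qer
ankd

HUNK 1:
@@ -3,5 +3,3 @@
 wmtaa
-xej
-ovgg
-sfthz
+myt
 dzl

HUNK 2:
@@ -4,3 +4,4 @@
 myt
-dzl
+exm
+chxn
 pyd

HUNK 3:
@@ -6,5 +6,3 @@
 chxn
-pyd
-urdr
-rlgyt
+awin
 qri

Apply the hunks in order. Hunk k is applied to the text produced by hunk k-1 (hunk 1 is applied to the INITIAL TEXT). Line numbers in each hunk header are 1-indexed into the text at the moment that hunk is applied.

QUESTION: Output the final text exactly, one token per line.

Hunk 1: at line 3 remove [xej,ovgg,sfthz] add [myt] -> 11 lines: arg zhy wmtaa myt dzl pyd urdr rlgyt qri qer ankd
Hunk 2: at line 4 remove [dzl] add [exm,chxn] -> 12 lines: arg zhy wmtaa myt exm chxn pyd urdr rlgyt qri qer ankd
Hunk 3: at line 6 remove [pyd,urdr,rlgyt] add [awin] -> 10 lines: arg zhy wmtaa myt exm chxn awin qri qer ankd

Answer: arg
zhy
wmtaa
myt
exm
chxn
awin
qri
qer
ankd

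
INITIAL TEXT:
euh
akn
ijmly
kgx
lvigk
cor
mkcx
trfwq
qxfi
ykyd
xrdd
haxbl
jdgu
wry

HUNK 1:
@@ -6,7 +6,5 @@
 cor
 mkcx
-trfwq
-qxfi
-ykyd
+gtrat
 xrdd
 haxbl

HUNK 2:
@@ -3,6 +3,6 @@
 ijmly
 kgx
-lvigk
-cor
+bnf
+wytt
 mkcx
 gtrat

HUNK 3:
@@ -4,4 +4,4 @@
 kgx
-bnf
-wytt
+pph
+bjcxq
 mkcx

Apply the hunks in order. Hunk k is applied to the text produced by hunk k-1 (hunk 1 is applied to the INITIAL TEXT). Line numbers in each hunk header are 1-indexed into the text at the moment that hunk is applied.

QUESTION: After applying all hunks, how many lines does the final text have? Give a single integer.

Answer: 12

Derivation:
Hunk 1: at line 6 remove [trfwq,qxfi,ykyd] add [gtrat] -> 12 lines: euh akn ijmly kgx lvigk cor mkcx gtrat xrdd haxbl jdgu wry
Hunk 2: at line 3 remove [lvigk,cor] add [bnf,wytt] -> 12 lines: euh akn ijmly kgx bnf wytt mkcx gtrat xrdd haxbl jdgu wry
Hunk 3: at line 4 remove [bnf,wytt] add [pph,bjcxq] -> 12 lines: euh akn ijmly kgx pph bjcxq mkcx gtrat xrdd haxbl jdgu wry
Final line count: 12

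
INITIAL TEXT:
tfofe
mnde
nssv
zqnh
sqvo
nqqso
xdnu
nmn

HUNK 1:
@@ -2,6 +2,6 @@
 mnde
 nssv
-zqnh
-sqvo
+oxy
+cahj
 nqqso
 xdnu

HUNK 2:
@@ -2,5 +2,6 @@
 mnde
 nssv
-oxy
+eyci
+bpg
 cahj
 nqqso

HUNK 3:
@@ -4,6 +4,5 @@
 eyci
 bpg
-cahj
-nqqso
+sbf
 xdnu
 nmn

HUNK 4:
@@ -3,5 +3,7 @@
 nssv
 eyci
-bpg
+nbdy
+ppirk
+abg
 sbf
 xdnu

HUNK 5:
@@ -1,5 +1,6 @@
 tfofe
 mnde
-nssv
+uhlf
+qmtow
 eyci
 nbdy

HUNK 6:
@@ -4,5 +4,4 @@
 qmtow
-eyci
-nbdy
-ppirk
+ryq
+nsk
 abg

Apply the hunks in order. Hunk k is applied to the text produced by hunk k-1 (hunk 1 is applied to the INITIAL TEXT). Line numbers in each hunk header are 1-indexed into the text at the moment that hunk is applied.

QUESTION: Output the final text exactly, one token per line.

Hunk 1: at line 2 remove [zqnh,sqvo] add [oxy,cahj] -> 8 lines: tfofe mnde nssv oxy cahj nqqso xdnu nmn
Hunk 2: at line 2 remove [oxy] add [eyci,bpg] -> 9 lines: tfofe mnde nssv eyci bpg cahj nqqso xdnu nmn
Hunk 3: at line 4 remove [cahj,nqqso] add [sbf] -> 8 lines: tfofe mnde nssv eyci bpg sbf xdnu nmn
Hunk 4: at line 3 remove [bpg] add [nbdy,ppirk,abg] -> 10 lines: tfofe mnde nssv eyci nbdy ppirk abg sbf xdnu nmn
Hunk 5: at line 1 remove [nssv] add [uhlf,qmtow] -> 11 lines: tfofe mnde uhlf qmtow eyci nbdy ppirk abg sbf xdnu nmn
Hunk 6: at line 4 remove [eyci,nbdy,ppirk] add [ryq,nsk] -> 10 lines: tfofe mnde uhlf qmtow ryq nsk abg sbf xdnu nmn

Answer: tfofe
mnde
uhlf
qmtow
ryq
nsk
abg
sbf
xdnu
nmn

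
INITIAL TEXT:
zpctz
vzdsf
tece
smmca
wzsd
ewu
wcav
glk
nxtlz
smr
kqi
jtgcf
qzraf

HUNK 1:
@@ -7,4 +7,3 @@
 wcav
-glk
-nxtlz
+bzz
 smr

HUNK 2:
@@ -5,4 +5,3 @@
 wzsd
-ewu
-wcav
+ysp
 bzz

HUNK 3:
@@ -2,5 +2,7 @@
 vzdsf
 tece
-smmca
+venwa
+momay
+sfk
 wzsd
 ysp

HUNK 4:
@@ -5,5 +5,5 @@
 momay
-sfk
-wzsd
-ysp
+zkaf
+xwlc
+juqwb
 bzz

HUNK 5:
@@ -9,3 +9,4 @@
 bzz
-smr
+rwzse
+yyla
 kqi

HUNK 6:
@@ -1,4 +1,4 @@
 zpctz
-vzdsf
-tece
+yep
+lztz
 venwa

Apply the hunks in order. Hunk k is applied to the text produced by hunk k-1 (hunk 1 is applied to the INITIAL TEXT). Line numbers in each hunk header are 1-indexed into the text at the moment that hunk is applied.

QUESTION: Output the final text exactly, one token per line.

Answer: zpctz
yep
lztz
venwa
momay
zkaf
xwlc
juqwb
bzz
rwzse
yyla
kqi
jtgcf
qzraf

Derivation:
Hunk 1: at line 7 remove [glk,nxtlz] add [bzz] -> 12 lines: zpctz vzdsf tece smmca wzsd ewu wcav bzz smr kqi jtgcf qzraf
Hunk 2: at line 5 remove [ewu,wcav] add [ysp] -> 11 lines: zpctz vzdsf tece smmca wzsd ysp bzz smr kqi jtgcf qzraf
Hunk 3: at line 2 remove [smmca] add [venwa,momay,sfk] -> 13 lines: zpctz vzdsf tece venwa momay sfk wzsd ysp bzz smr kqi jtgcf qzraf
Hunk 4: at line 5 remove [sfk,wzsd,ysp] add [zkaf,xwlc,juqwb] -> 13 lines: zpctz vzdsf tece venwa momay zkaf xwlc juqwb bzz smr kqi jtgcf qzraf
Hunk 5: at line 9 remove [smr] add [rwzse,yyla] -> 14 lines: zpctz vzdsf tece venwa momay zkaf xwlc juqwb bzz rwzse yyla kqi jtgcf qzraf
Hunk 6: at line 1 remove [vzdsf,tece] add [yep,lztz] -> 14 lines: zpctz yep lztz venwa momay zkaf xwlc juqwb bzz rwzse yyla kqi jtgcf qzraf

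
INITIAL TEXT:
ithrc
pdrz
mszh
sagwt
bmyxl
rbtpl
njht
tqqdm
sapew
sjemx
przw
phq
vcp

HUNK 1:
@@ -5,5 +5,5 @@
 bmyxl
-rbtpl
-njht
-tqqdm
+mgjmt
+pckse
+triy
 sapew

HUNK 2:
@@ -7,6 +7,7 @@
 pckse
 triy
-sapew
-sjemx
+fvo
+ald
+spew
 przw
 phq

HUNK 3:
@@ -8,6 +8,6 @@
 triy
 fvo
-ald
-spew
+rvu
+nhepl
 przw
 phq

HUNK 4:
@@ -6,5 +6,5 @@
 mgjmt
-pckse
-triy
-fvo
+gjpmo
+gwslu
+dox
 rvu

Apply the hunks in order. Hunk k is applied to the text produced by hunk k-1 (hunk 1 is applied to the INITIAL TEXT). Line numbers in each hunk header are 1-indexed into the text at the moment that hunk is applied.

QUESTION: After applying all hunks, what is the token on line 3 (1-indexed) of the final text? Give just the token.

Hunk 1: at line 5 remove [rbtpl,njht,tqqdm] add [mgjmt,pckse,triy] -> 13 lines: ithrc pdrz mszh sagwt bmyxl mgjmt pckse triy sapew sjemx przw phq vcp
Hunk 2: at line 7 remove [sapew,sjemx] add [fvo,ald,spew] -> 14 lines: ithrc pdrz mszh sagwt bmyxl mgjmt pckse triy fvo ald spew przw phq vcp
Hunk 3: at line 8 remove [ald,spew] add [rvu,nhepl] -> 14 lines: ithrc pdrz mszh sagwt bmyxl mgjmt pckse triy fvo rvu nhepl przw phq vcp
Hunk 4: at line 6 remove [pckse,triy,fvo] add [gjpmo,gwslu,dox] -> 14 lines: ithrc pdrz mszh sagwt bmyxl mgjmt gjpmo gwslu dox rvu nhepl przw phq vcp
Final line 3: mszh

Answer: mszh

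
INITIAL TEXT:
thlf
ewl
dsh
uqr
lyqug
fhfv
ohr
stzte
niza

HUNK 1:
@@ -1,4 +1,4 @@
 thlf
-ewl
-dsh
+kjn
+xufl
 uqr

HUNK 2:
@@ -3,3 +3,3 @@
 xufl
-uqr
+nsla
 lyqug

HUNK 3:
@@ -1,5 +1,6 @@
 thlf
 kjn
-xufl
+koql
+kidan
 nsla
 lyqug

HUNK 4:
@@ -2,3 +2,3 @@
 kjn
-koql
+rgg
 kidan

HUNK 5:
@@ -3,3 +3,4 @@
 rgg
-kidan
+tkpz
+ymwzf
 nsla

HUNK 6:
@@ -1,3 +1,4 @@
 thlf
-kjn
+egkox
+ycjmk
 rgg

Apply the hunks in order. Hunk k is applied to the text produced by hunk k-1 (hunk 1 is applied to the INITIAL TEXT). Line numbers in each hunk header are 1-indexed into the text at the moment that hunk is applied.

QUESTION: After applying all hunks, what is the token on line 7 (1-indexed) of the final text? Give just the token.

Answer: nsla

Derivation:
Hunk 1: at line 1 remove [ewl,dsh] add [kjn,xufl] -> 9 lines: thlf kjn xufl uqr lyqug fhfv ohr stzte niza
Hunk 2: at line 3 remove [uqr] add [nsla] -> 9 lines: thlf kjn xufl nsla lyqug fhfv ohr stzte niza
Hunk 3: at line 1 remove [xufl] add [koql,kidan] -> 10 lines: thlf kjn koql kidan nsla lyqug fhfv ohr stzte niza
Hunk 4: at line 2 remove [koql] add [rgg] -> 10 lines: thlf kjn rgg kidan nsla lyqug fhfv ohr stzte niza
Hunk 5: at line 3 remove [kidan] add [tkpz,ymwzf] -> 11 lines: thlf kjn rgg tkpz ymwzf nsla lyqug fhfv ohr stzte niza
Hunk 6: at line 1 remove [kjn] add [egkox,ycjmk] -> 12 lines: thlf egkox ycjmk rgg tkpz ymwzf nsla lyqug fhfv ohr stzte niza
Final line 7: nsla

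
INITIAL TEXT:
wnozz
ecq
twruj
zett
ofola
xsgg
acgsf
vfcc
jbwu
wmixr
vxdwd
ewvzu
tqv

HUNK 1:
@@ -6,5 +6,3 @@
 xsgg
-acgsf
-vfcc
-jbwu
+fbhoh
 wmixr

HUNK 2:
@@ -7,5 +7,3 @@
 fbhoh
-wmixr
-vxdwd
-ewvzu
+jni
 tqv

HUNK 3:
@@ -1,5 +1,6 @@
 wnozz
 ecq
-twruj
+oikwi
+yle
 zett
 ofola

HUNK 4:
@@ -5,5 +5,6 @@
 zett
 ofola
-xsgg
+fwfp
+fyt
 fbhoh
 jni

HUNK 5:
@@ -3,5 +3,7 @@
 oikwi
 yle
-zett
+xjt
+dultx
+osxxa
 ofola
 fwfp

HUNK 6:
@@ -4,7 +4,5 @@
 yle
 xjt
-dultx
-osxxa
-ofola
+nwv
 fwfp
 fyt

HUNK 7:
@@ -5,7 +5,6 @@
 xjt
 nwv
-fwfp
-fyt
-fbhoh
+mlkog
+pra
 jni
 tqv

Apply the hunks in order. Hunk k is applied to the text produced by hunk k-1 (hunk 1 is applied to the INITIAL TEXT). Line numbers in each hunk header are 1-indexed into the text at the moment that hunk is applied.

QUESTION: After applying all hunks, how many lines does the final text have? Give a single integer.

Hunk 1: at line 6 remove [acgsf,vfcc,jbwu] add [fbhoh] -> 11 lines: wnozz ecq twruj zett ofola xsgg fbhoh wmixr vxdwd ewvzu tqv
Hunk 2: at line 7 remove [wmixr,vxdwd,ewvzu] add [jni] -> 9 lines: wnozz ecq twruj zett ofola xsgg fbhoh jni tqv
Hunk 3: at line 1 remove [twruj] add [oikwi,yle] -> 10 lines: wnozz ecq oikwi yle zett ofola xsgg fbhoh jni tqv
Hunk 4: at line 5 remove [xsgg] add [fwfp,fyt] -> 11 lines: wnozz ecq oikwi yle zett ofola fwfp fyt fbhoh jni tqv
Hunk 5: at line 3 remove [zett] add [xjt,dultx,osxxa] -> 13 lines: wnozz ecq oikwi yle xjt dultx osxxa ofola fwfp fyt fbhoh jni tqv
Hunk 6: at line 4 remove [dultx,osxxa,ofola] add [nwv] -> 11 lines: wnozz ecq oikwi yle xjt nwv fwfp fyt fbhoh jni tqv
Hunk 7: at line 5 remove [fwfp,fyt,fbhoh] add [mlkog,pra] -> 10 lines: wnozz ecq oikwi yle xjt nwv mlkog pra jni tqv
Final line count: 10

Answer: 10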